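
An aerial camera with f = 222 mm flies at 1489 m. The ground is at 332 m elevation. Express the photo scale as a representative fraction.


scale = f / (H - h) = 222 mm / 1157 m = 222 / 1157000 = 1:5212

1:5212


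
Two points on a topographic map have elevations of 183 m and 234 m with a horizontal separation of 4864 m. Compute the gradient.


gradient = (234 - 183) / 4864 = 51 / 4864 = 0.0105

0.0105


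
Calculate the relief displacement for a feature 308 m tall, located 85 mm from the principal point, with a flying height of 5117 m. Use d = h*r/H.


d = h * r / H = 308 * 85 / 5117 = 5.12 mm

5.12 mm


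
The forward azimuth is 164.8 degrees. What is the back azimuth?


back azimuth = (164.8 + 180) mod 360 = 344.8 degrees

344.8 degrees


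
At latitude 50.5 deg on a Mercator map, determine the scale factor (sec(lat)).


SF = 1 / cos(50.5) = 1 / 0.636078 = 1.572

1.572


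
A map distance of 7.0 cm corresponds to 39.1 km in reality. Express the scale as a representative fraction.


ground = 39.1 km = 3910000 cm; RF denominator = ground / map = 3910000 / 7.0 ≈ 558571; RF = 1:558571

1:558571


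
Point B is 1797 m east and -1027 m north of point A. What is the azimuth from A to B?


az = atan2(1797, -1027) = 119.7 deg
adjusted to 0-360: 119.7 degrees

119.7 degrees


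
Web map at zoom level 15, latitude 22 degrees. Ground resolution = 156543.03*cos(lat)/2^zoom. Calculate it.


res = 156543.03 * cos(22) / 2^15 = 156543.03 * 0.92718385 / 32768 = 4.43 m/pixel

4.43 m/pixel


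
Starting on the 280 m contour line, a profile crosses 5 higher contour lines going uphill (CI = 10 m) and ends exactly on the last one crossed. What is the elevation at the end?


elevation = 280 + 5 * 10 = 330 m

330 m


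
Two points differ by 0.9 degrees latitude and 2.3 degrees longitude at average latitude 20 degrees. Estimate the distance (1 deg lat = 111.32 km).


dlat_km = 0.9 * 111.32 = 100.188
dlon_km = 2.3 * 111.32 * cos(20) ≈ 240.595
dist = sqrt(100.188^2 + 240.595^2) ≈ 260.6 km

260.6 km


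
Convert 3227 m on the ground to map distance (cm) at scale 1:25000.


map_cm = 3227 * 100 / 25000 = 12.908 cm ≈ 12.91 cm

12.91 cm


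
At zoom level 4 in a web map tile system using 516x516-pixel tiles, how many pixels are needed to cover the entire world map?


tiles per axis = 2^4 = 16
total tiles = 16^2 = 256
pixels per axis = 16 * 516 = 8256
total pixels = 8256^2 = 68161536

68161536 pixels


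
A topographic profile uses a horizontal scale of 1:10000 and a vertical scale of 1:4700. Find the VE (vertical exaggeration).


VE = horizontal_scale / vertical_scale = 10000 / 4700 ≈ 2.1

2.1x


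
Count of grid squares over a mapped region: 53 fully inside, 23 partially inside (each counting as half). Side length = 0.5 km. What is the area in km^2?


effective squares = 53 + 23 * 0.5 = 64.5
area = 64.5 * 0.25 = 16.125 km^2

16.125 km^2


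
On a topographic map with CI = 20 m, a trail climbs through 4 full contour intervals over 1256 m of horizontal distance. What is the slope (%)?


elevation change = 4 * 20 = 80 m
slope = 80 / 1256 * 100 = 6.4%

6.4%


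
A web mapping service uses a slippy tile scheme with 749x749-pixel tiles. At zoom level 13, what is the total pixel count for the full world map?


tiles per axis = 2^13 = 8192
total tiles = 8192^2 = 67108864
pixels per axis = 8192 * 749 = 6135808
total pixels = 6135808^2 = 37648139812864

37648139812864 pixels


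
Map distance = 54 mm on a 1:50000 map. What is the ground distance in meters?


ground = 54 mm * 50000 / 1000 = 2700.0 m

2700.0 m


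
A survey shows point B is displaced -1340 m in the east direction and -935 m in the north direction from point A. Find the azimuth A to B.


az = atan2(-1340, -935) = -124.9 deg
adjusted to 0-360: 235.1 degrees

235.1 degrees


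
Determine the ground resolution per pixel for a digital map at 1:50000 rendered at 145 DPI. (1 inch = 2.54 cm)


pixel_cm = 2.54 / 145 ≈ 0.017517 cm
ground = pixel_cm * 50000 / 100 = 2.54 * 50000 / (145 * 100) = 127000 / 14500 ≈ 8.76 m

8.76 m


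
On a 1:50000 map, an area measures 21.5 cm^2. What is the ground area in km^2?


ground_area = 21.5 * (50000/100)^2 = 5375000.0 m^2 = 5.375 km^2

5.375 km^2


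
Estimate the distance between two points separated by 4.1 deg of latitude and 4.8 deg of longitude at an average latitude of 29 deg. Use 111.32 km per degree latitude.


dlat_km = 4.1 * 111.32 = 456.412
dlon_km = 4.8 * 111.32 * cos(29) ≈ 467.341
dist = sqrt(456.412^2 + 467.341^2) ≈ 653.2 km

653.2 km


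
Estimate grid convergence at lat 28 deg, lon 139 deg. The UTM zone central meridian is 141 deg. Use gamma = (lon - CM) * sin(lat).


gamma = (139 - 141) * sin(28) = -2 * 0.469472 = -0.939 degrees

-0.939 degrees


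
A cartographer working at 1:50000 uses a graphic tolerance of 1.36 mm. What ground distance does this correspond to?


ground = 1.36 mm * 50000 / 1000 = 68.0 m

68.0 m


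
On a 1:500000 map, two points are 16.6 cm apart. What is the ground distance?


ground = 16.6 cm * 500000 / 100 = 83000.0 m = 83.0 km

83.0 km


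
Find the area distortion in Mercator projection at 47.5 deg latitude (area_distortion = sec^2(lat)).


area_distortion = 1/cos^2(47.5) = 2.191

2.191


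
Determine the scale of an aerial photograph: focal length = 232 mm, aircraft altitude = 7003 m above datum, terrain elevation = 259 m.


scale = f / (H - h) = 232 mm / 6744 m = 232 / 6744000 = 1:29069

1:29069


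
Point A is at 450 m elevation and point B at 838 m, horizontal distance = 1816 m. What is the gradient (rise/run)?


gradient = (838 - 450) / 1816 = 388 / 1816 = 0.2137

0.2137


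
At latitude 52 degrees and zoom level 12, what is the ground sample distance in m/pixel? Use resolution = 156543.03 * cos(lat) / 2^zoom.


res = 156543.03 * cos(52) / 2^12 = 156543.03 * 0.61566148 / 4096 = 23.53 m/pixel

23.53 m/pixel


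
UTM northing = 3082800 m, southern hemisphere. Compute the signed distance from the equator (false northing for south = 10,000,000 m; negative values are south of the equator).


For southern: actual = 3082800 - 10000000 = -6917200 m

-6917200 m


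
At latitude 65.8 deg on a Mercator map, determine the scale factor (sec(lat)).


SF = 1 / cos(65.8) = 1 / 0.409923 = 2.439

2.439


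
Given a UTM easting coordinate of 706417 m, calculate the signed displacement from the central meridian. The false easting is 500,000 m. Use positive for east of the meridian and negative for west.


displacement = 706417 - 500000 = 206417 m

206417 m


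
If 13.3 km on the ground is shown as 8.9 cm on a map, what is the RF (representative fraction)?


ground = 13.3 km = 1330000 cm; RF denominator = ground / map = 1330000 / 8.9 ≈ 149438; RF = 1:149438

1:149438


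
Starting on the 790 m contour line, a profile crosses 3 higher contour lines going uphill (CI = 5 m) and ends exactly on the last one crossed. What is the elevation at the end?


elevation = 790 + 3 * 5 = 805 m

805 m


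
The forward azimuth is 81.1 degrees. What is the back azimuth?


back azimuth = (81.1 + 180) mod 360 = 261.1 degrees

261.1 degrees


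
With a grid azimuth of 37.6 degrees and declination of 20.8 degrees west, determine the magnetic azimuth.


magnetic azimuth = grid azimuth - declination (east +ve)
mag_az = 37.6 - -20.8 = 58.4 degrees

58.4 degrees


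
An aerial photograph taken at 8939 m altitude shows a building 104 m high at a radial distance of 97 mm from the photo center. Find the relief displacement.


d = h * r / H = 104 * 97 / 8939 = 1.13 mm

1.13 mm


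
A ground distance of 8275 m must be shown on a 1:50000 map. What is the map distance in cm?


map_cm = 8275 * 100 / 50000 = 16.55 cm

16.55 cm


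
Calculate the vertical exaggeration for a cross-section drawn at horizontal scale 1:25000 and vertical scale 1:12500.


VE = horizontal_scale / vertical_scale = 25000 / 12500 = 2.0

2.0x


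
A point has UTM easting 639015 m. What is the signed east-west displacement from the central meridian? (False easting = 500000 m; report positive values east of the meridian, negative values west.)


displacement = 639015 - 500000 = 139015 m

139015 m


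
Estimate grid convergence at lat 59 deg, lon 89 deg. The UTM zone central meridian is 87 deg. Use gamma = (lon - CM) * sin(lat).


gamma = (89 - 87) * sin(59) = 2 * 0.857167 = 1.714 degrees

1.714 degrees


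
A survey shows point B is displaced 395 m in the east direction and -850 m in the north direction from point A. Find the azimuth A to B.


az = atan2(395, -850) = 155.1 deg
adjusted to 0-360: 155.1 degrees

155.1 degrees


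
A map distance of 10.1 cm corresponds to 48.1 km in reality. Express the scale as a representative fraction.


ground = 48.1 km = 4810000 cm; RF denominator = ground / map = 4810000 / 10.1 ≈ 476238; RF = 1:476238

1:476238


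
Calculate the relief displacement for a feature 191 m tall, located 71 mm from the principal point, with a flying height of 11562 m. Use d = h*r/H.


d = h * r / H = 191 * 71 / 11562 = 1.17 mm

1.17 mm


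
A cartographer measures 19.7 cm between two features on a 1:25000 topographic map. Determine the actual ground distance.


ground = 19.7 cm * 25000 / 100 = 4925.0 m = 4.925 km

4.925 km


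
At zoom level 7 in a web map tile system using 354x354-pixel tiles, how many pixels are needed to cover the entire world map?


tiles per axis = 2^7 = 128
total tiles = 128^2 = 16384
pixels per axis = 128 * 354 = 45312
total pixels = 45312^2 = 2053177344

2053177344 pixels


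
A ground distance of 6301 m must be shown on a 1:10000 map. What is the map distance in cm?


map_cm = 6301 * 100 / 10000 = 63.01 cm

63.01 cm


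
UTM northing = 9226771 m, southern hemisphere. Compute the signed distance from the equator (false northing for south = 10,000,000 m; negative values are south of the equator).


For southern: actual = 9226771 - 10000000 = -773229 m

-773229 m


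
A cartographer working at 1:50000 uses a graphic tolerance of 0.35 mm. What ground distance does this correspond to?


ground = 0.35 mm * 50000 / 1000 = 17.5 m

17.5 m


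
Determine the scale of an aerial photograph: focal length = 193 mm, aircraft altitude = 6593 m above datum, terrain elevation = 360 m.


scale = f / (H - h) = 193 mm / 6233 m = 193 / 6233000 = 1:32295

1:32295


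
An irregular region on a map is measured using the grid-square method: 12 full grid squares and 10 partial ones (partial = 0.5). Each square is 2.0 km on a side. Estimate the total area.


effective squares = 12 + 10 * 0.5 = 17.0
area = 17.0 * 4.0 = 68.0 km^2

68.0 km^2


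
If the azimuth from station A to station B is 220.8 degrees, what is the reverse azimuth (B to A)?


back azimuth = (220.8 + 180) mod 360 = 40.8 degrees

40.8 degrees


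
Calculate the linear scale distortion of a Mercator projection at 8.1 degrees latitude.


SF = 1 / cos(8.1) = 1 / 0.990024 = 1.01

1.01


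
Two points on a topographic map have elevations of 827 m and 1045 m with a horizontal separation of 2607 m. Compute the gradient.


gradient = (1045 - 827) / 2607 = 218 / 2607 = 0.0836

0.0836


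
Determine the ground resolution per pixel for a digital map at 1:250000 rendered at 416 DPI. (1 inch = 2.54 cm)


pixel_cm = 2.54 / 416 ≈ 0.006106 cm
ground = pixel_cm * 250000 / 100 = 2.54 * 250000 / (416 * 100) = 635000 / 41600 ≈ 15.26 m

15.26 m


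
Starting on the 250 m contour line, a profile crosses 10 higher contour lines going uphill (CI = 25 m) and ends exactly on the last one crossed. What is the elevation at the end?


elevation = 250 + 10 * 25 = 500 m

500 m


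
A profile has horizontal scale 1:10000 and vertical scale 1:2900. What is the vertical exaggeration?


VE = horizontal_scale / vertical_scale = 10000 / 2900 ≈ 3.4

3.4x


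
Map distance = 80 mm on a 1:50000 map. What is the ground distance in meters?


ground = 80 mm * 50000 / 1000 = 4000.0 m

4000.0 m


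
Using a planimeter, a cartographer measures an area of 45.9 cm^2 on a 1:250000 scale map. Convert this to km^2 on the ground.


ground_area = 45.9 * (250000/100)^2 = 286875000.0 m^2 = 286.875 km^2

286.875 km^2


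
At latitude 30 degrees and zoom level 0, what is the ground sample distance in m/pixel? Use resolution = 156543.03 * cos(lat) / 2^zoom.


res = 156543.03 * cos(30) / 2^0 = 156543.03 * 0.8660254 / 1 = 135570.24 m/pixel

135570.24 m/pixel


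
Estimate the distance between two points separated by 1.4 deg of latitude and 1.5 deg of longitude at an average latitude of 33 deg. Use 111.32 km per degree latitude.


dlat_km = 1.4 * 111.32 = 155.848
dlon_km = 1.5 * 111.32 * cos(33) ≈ 140.041
dist = sqrt(155.848^2 + 140.041^2) ≈ 209.5 km

209.5 km


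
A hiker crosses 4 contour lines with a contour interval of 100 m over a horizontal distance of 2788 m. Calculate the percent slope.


elevation change = 4 * 100 = 400 m
slope = 400 / 2788 * 100 = 14.3%

14.3%


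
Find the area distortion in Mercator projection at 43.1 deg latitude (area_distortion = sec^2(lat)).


area_distortion = 1/cos^2(43.1) = 1.876

1.876


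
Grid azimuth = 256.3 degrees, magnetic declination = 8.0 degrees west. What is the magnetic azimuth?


magnetic azimuth = grid azimuth - declination (east +ve)
mag_az = 256.3 - -8.0 = 264.3 degrees

264.3 degrees


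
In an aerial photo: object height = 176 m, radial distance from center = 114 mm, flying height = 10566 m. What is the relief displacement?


d = h * r / H = 176 * 114 / 10566 = 1.9 mm

1.9 mm


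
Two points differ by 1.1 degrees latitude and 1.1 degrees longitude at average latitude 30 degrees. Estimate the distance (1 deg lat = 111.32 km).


dlat_km = 1.1 * 111.32 = 122.452
dlon_km = 1.1 * 111.32 * cos(30) ≈ 106.047
dist = sqrt(122.452^2 + 106.047^2) ≈ 162.0 km

162.0 km


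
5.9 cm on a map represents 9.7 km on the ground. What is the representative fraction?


ground = 9.7 km = 970000 cm; RF denominator = ground / map = 970000 / 5.9 ≈ 164407; RF = 1:164407

1:164407


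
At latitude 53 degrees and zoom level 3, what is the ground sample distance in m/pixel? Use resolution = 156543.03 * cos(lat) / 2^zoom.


res = 156543.03 * cos(53) / 2^3 = 156543.03 * 0.60181502 / 8 = 11776.24 m/pixel

11776.24 m/pixel


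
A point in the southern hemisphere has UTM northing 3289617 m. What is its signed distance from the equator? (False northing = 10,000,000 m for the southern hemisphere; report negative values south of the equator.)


For southern: actual = 3289617 - 10000000 = -6710383 m

-6710383 m


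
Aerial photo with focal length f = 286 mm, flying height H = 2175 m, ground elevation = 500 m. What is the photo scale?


scale = f / (H - h) = 286 mm / 1675 m = 286 / 1675000 = 1:5857

1:5857


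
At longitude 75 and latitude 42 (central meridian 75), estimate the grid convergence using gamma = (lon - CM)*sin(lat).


gamma = (75 - 75) * sin(42) = 0 * 0.669131 = 0.0 degrees

0.0 degrees


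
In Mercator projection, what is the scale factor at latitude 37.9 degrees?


SF = 1 / cos(37.9) = 1 / 0.789084 = 1.267

1.267


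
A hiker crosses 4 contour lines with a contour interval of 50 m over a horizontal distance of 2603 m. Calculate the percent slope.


elevation change = 4 * 50 = 200 m
slope = 200 / 2603 * 100 = 7.7%

7.7%


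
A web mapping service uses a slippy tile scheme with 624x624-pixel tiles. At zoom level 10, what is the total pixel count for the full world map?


tiles per axis = 2^10 = 1024
total tiles = 1024^2 = 1048576
pixels per axis = 1024 * 624 = 638976
total pixels = 638976^2 = 408290328576

408290328576 pixels


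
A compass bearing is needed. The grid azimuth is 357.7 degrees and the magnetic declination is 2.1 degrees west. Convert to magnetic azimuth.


magnetic azimuth = grid azimuth - declination (east +ve)
mag_az = 357.7 - -2.1 = 359.8 degrees

359.8 degrees


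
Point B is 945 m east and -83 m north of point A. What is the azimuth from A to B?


az = atan2(945, -83) = 95.0 deg
adjusted to 0-360: 95.0 degrees

95.0 degrees


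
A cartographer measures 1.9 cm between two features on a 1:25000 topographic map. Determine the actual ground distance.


ground = 1.9 cm * 25000 / 100 = 475.0 m

475.0 m


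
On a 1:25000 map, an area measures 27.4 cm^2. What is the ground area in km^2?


ground_area = 27.4 * (25000/100)^2 = 1712500.0 m^2 = 1.7125 km^2 ≈ 1.713 km^2

1.713 km^2


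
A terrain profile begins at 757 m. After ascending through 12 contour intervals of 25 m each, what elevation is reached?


elevation = 757 + 12 * 25 = 1057 m

1057 m


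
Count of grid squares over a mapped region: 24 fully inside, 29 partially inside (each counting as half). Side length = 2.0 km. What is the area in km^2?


effective squares = 24 + 29 * 0.5 = 38.5
area = 38.5 * 4.0 = 154.0 km^2

154.0 km^2


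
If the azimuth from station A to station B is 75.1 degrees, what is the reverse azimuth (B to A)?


back azimuth = (75.1 + 180) mod 360 = 255.1 degrees

255.1 degrees


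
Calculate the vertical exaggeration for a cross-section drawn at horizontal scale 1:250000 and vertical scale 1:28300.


VE = horizontal_scale / vertical_scale = 250000 / 28300 ≈ 8.8

8.8x


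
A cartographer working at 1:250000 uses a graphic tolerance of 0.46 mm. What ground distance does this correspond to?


ground = 0.46 mm * 250000 / 1000 = 115.0 m

115.0 m


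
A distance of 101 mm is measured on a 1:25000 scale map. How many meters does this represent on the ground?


ground = 101 mm * 25000 / 1000 = 2525.0 m

2525.0 m


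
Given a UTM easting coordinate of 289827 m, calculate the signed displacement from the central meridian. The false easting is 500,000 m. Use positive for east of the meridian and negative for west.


displacement = 289827 - 500000 = -210173 m

-210173 m


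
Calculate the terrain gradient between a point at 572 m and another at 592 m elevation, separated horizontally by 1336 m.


gradient = (592 - 572) / 1336 = 20 / 1336 = 0.015

0.015


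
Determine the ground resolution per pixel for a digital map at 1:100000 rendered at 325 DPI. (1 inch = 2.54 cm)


pixel_cm = 2.54 / 325 ≈ 0.007815 cm
ground = pixel_cm * 100000 / 100 = 2.54 * 100000 / (325 * 100) = 254000 / 32500 ≈ 7.82 m

7.82 m


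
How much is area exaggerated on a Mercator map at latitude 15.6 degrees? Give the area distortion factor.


area_distortion = 1/cos^2(15.6) = 1.078

1.078


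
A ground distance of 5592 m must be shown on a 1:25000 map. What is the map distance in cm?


map_cm = 5592 * 100 / 25000 = 22.368 cm ≈ 22.37 cm

22.37 cm


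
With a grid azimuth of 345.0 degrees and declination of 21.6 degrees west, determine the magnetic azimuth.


magnetic azimuth = grid azimuth - declination (east +ve)
mag_az = 345.0 - -21.6 = 6.6 degrees

6.6 degrees


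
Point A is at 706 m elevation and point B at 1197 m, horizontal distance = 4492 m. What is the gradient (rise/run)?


gradient = (1197 - 706) / 4492 = 491 / 4492 = 0.1093

0.1093


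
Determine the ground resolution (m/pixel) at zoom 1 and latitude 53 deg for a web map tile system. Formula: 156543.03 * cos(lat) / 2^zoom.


res = 156543.03 * cos(53) / 2^1 = 156543.03 * 0.60181502 / 2 = 47104.97 m/pixel

47104.97 m/pixel


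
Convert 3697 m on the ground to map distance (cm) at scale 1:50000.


map_cm = 3697 * 100 / 50000 = 7.394 cm ≈ 7.39 cm

7.39 cm


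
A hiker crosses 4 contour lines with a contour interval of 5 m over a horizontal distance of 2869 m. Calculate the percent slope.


elevation change = 4 * 5 = 20 m
slope = 20 / 2869 * 100 = 0.7%

0.7%


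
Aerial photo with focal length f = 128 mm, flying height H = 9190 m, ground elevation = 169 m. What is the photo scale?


scale = f / (H - h) = 128 mm / 9021 m = 128 / 9021000 = 1:70477

1:70477


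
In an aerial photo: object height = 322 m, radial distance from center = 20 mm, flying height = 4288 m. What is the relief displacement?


d = h * r / H = 322 * 20 / 4288 = 1.5 mm

1.5 mm


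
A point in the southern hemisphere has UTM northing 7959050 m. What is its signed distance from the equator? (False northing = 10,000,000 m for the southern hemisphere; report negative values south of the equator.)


For southern: actual = 7959050 - 10000000 = -2040950 m

-2040950 m


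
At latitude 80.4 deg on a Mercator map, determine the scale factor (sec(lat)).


SF = 1 / cos(80.4) = 1 / 0.166769 = 5.996

5.996


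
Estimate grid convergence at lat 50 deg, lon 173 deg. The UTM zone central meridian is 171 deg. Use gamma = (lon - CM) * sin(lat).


gamma = (173 - 171) * sin(50) = 2 * 0.766044 = 1.532 degrees

1.532 degrees


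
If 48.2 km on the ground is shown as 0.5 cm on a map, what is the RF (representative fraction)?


ground = 48.2 km = 4820000 cm; RF denominator = ground / map = 4820000 / 0.5 = 9640000; RF = 1:9640000

1:9640000


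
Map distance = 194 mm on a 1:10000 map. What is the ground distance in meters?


ground = 194 mm * 10000 / 1000 = 1940.0 m

1940.0 m


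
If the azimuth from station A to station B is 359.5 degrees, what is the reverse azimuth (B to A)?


back azimuth = (359.5 + 180) mod 360 = 179.5 degrees

179.5 degrees


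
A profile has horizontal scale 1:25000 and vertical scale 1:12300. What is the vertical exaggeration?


VE = horizontal_scale / vertical_scale = 25000 / 12300 ≈ 2.0

2.0x


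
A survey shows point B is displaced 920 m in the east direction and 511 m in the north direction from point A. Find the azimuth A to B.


az = atan2(920, 511) = 61.0 deg
adjusted to 0-360: 61.0 degrees

61.0 degrees


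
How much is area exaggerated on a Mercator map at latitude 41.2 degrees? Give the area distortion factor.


area_distortion = 1/cos^2(41.2) = 1.766

1.766


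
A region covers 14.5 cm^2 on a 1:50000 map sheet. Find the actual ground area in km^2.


ground_area = 14.5 * (50000/100)^2 = 3625000.0 m^2 = 3.625 km^2

3.625 km^2


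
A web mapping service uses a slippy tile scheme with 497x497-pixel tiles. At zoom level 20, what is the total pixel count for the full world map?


tiles per axis = 2^20 = 1048576
total tiles = 1048576^2 = 1099511627776
pixels per axis = 1048576 * 497 = 521142272
total pixels = 521142272^2 = 271589267665321984

271589267665321984 pixels


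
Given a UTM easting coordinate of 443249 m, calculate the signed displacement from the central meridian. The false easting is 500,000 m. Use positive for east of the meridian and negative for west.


displacement = 443249 - 500000 = -56751 m

-56751 m


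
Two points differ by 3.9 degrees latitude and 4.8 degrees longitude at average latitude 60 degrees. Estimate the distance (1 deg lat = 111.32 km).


dlat_km = 3.9 * 111.32 = 434.148
dlon_km = 4.8 * 111.32 * cos(60) ≈ 267.168
dist = sqrt(434.148^2 + 267.168^2) ≈ 509.8 km

509.8 km


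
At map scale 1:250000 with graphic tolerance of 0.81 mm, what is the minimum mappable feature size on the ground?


ground = 0.81 mm * 250000 / 1000 = 202.5 m

202.5 m


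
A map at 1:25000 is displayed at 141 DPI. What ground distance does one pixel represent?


pixel_cm = 2.54 / 141 ≈ 0.018014 cm
ground = pixel_cm * 25000 / 100 = 2.54 * 25000 / (141 * 100) = 63500 / 14100 ≈ 4.5 m

4.5 m


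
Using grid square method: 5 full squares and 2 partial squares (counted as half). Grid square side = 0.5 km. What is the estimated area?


effective squares = 5 + 2 * 0.5 = 6.0
area = 6.0 * 0.25 = 1.5 km^2

1.5 km^2


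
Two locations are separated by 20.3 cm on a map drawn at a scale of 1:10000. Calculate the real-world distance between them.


ground = 20.3 cm * 10000 / 100 = 2030.0 m = 2.03 km

2.03 km


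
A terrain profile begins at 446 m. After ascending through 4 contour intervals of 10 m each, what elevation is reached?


elevation = 446 + 4 * 10 = 486 m

486 m


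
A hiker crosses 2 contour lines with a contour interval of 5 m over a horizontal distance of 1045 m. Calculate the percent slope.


elevation change = 2 * 5 = 10 m
slope = 10 / 1045 * 100 = 1.0%

1.0%


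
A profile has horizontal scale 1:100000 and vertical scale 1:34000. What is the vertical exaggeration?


VE = horizontal_scale / vertical_scale = 100000 / 34000 ≈ 2.9

2.9x


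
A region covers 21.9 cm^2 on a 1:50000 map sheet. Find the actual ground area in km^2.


ground_area = 21.9 * (50000/100)^2 = 5475000.0 m^2 = 5.475 km^2

5.475 km^2


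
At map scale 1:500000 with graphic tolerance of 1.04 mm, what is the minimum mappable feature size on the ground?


ground = 1.04 mm * 500000 / 1000 = 520.0 m

520.0 m


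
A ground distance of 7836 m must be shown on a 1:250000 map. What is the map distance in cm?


map_cm = 7836 * 100 / 250000 = 3.1344 cm ≈ 3.13 cm

3.13 cm


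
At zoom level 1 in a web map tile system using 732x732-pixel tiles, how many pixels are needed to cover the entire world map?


tiles per axis = 2^1 = 2
total tiles = 2^2 = 4
pixels per axis = 2 * 732 = 1464
total pixels = 1464^2 = 2143296

2143296 pixels


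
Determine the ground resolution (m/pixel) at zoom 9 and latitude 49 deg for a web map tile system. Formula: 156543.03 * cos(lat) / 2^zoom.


res = 156543.03 * cos(49) / 2^9 = 156543.03 * 0.65605903 / 512 = 200.59 m/pixel

200.59 m/pixel


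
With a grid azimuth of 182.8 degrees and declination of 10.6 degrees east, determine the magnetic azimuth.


magnetic azimuth = grid azimuth - declination (east +ve)
mag_az = 182.8 - 10.6 = 172.2 degrees

172.2 degrees


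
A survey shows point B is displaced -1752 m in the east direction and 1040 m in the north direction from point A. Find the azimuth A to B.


az = atan2(-1752, 1040) = -59.3 deg
adjusted to 0-360: 300.7 degrees

300.7 degrees


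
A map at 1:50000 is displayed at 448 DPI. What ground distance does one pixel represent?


pixel_cm = 2.54 / 448 ≈ 0.00567 cm
ground = pixel_cm * 50000 / 100 = 2.54 * 50000 / (448 * 100) = 127000 / 44800 ≈ 2.83 m

2.83 m


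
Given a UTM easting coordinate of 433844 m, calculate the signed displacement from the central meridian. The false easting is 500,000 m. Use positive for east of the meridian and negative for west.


displacement = 433844 - 500000 = -66156 m

-66156 m


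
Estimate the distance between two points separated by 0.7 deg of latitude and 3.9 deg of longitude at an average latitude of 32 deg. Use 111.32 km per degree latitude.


dlat_km = 0.7 * 111.32 = 77.924
dlon_km = 3.9 * 111.32 * cos(32) ≈ 368.178
dist = sqrt(77.924^2 + 368.178^2) ≈ 376.3 km

376.3 km


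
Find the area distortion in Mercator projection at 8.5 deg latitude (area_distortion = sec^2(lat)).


area_distortion = 1/cos^2(8.5) = 1.022

1.022


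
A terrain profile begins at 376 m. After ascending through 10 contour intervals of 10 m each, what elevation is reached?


elevation = 376 + 10 * 10 = 476 m

476 m


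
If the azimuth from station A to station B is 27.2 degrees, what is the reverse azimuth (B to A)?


back azimuth = (27.2 + 180) mod 360 = 207.2 degrees

207.2 degrees


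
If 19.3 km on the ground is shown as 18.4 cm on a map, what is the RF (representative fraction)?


ground = 19.3 km = 1930000 cm; RF denominator = ground / map = 1930000 / 18.4 ≈ 104891; RF = 1:104891

1:104891


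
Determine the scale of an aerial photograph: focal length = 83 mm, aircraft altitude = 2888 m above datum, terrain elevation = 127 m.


scale = f / (H - h) = 83 mm / 2761 m = 83 / 2761000 = 1:33265

1:33265


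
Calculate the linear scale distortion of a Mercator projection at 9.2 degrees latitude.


SF = 1 / cos(9.2) = 1 / 0.987136 = 1.013

1.013


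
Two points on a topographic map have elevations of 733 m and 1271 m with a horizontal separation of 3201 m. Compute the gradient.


gradient = (1271 - 733) / 3201 = 538 / 3201 = 0.1681

0.1681


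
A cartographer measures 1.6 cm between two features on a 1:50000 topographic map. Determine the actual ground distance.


ground = 1.6 cm * 50000 / 100 = 800.0 m

800.0 m


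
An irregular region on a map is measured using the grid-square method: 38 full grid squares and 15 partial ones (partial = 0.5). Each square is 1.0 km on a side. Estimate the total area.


effective squares = 38 + 15 * 0.5 = 45.5
area = 45.5 * 1.0 = 45.5 km^2

45.5 km^2


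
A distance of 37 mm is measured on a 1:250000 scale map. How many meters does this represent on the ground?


ground = 37 mm * 250000 / 1000 = 9250.0 m

9250.0 m


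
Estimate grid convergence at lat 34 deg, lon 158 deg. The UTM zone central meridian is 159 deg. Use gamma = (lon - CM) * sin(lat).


gamma = (158 - 159) * sin(34) = -1 * 0.559193 = -0.559 degrees

-0.559 degrees


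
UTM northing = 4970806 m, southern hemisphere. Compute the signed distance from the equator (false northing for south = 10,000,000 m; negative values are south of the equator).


For southern: actual = 4970806 - 10000000 = -5029194 m

-5029194 m


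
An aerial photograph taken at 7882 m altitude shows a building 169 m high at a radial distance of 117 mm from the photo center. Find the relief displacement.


d = h * r / H = 169 * 117 / 7882 = 2.51 mm

2.51 mm


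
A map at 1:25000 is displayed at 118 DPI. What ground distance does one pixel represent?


pixel_cm = 2.54 / 118 ≈ 0.021525 cm
ground = pixel_cm * 25000 / 100 = 2.54 * 25000 / (118 * 100) = 63500 / 11800 ≈ 5.38 m

5.38 m


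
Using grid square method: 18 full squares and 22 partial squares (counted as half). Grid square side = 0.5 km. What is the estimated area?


effective squares = 18 + 22 * 0.5 = 29.0
area = 29.0 * 0.25 = 7.25 km^2

7.25 km^2


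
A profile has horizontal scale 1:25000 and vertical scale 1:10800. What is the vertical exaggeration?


VE = horizontal_scale / vertical_scale = 25000 / 10800 ≈ 2.3

2.3x


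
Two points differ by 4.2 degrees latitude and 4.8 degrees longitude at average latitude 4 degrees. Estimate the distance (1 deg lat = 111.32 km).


dlat_km = 4.2 * 111.32 = 467.544
dlon_km = 4.8 * 111.32 * cos(4) ≈ 533.034
dist = sqrt(467.544^2 + 533.034^2) ≈ 709.0 km

709.0 km


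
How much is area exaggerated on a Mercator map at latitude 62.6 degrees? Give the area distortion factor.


area_distortion = 1/cos^2(62.6) = 4.722

4.722


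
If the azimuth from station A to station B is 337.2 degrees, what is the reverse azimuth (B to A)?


back azimuth = (337.2 + 180) mod 360 = 157.2 degrees

157.2 degrees


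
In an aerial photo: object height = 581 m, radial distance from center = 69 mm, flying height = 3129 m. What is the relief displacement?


d = h * r / H = 581 * 69 / 3129 = 12.81 mm

12.81 mm


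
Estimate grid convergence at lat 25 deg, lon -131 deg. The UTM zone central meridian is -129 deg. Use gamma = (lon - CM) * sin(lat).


gamma = (-131 - -129) * sin(25) = -2 * 0.422618 = -0.845 degrees

-0.845 degrees


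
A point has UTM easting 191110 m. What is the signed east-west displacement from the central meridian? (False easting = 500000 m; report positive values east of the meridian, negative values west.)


displacement = 191110 - 500000 = -308890 m

-308890 m


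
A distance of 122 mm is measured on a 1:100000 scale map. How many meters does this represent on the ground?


ground = 122 mm * 100000 / 1000 = 12200.0 m

12200.0 m


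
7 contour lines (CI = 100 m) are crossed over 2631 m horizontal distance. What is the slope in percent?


elevation change = 7 * 100 = 700 m
slope = 700 / 2631 * 100 = 26.6%

26.6%


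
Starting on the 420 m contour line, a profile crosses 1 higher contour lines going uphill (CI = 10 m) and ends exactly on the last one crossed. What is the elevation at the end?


elevation = 420 + 1 * 10 = 430 m

430 m


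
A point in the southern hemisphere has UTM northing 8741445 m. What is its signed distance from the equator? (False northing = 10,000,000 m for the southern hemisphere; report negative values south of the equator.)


For southern: actual = 8741445 - 10000000 = -1258555 m

-1258555 m


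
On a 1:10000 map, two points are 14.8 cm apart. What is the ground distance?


ground = 14.8 cm * 10000 / 100 = 1480.0 m = 1.48 km

1.48 km


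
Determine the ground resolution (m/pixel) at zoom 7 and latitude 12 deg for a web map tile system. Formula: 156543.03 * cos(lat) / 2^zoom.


res = 156543.03 * cos(12) / 2^7 = 156543.03 * 0.9781476 / 128 = 1196.27 m/pixel

1196.27 m/pixel


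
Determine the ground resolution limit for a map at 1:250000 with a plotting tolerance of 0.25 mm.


ground = 0.25 mm * 250000 / 1000 = 62.5 m

62.5 m


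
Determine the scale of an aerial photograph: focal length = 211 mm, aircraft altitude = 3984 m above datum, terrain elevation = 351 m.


scale = f / (H - h) = 211 mm / 3633 m = 211 / 3633000 = 1:17218

1:17218


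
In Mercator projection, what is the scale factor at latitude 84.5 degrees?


SF = 1 / cos(84.5) = 1 / 0.095846 = 10.433

10.433


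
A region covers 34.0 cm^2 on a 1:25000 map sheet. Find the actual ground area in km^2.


ground_area = 34.0 * (25000/100)^2 = 2125000.0 m^2 = 2.125 km^2

2.125 km^2


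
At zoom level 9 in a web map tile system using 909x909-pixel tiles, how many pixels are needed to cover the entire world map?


tiles per axis = 2^9 = 512
total tiles = 512^2 = 262144
pixels per axis = 512 * 909 = 465408
total pixels = 465408^2 = 216604606464

216604606464 pixels


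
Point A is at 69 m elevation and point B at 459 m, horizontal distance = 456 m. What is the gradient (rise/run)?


gradient = (459 - 69) / 456 = 390 / 456 = 0.8553

0.8553


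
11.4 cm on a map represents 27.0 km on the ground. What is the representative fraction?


ground = 27.0 km = 2700000 cm; RF denominator = ground / map = 2700000 / 11.4 ≈ 236842; RF = 1:236842

1:236842


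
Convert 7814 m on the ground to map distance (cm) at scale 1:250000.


map_cm = 7814 * 100 / 250000 = 3.1256 cm ≈ 3.13 cm

3.13 cm


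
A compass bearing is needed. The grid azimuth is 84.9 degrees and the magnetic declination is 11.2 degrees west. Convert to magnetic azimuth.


magnetic azimuth = grid azimuth - declination (east +ve)
mag_az = 84.9 - -11.2 = 96.1 degrees

96.1 degrees


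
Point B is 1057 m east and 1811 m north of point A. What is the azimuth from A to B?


az = atan2(1057, 1811) = 30.3 deg
adjusted to 0-360: 30.3 degrees

30.3 degrees


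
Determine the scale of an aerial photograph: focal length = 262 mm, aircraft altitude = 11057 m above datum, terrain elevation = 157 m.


scale = f / (H - h) = 262 mm / 10900 m = 262 / 10900000 = 1:41603

1:41603


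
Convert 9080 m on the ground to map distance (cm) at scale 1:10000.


map_cm = 9080 * 100 / 10000 = 90.8 cm

90.8 cm


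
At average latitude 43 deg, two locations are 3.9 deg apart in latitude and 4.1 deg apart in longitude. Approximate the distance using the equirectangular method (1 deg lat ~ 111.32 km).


dlat_km = 3.9 * 111.32 = 434.148
dlon_km = 4.1 * 111.32 * cos(43) ≈ 333.799
dist = sqrt(434.148^2 + 333.799^2) ≈ 547.6 km

547.6 km


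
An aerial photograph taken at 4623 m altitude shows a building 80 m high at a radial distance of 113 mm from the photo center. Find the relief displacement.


d = h * r / H = 80 * 113 / 4623 = 1.96 mm

1.96 mm


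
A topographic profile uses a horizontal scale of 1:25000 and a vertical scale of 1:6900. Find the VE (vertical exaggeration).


VE = horizontal_scale / vertical_scale = 25000 / 6900 ≈ 3.6

3.6x


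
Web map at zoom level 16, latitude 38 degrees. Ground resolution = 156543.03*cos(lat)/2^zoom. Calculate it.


res = 156543.03 * cos(38) / 2^16 = 156543.03 * 0.78801075 / 65536 = 1.88 m/pixel

1.88 m/pixel


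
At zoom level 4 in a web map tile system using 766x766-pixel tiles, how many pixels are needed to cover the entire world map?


tiles per axis = 2^4 = 16
total tiles = 16^2 = 256
pixels per axis = 16 * 766 = 12256
total pixels = 12256^2 = 150209536

150209536 pixels


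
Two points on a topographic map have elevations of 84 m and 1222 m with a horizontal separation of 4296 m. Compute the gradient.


gradient = (1222 - 84) / 4296 = 1138 / 4296 = 0.2649

0.2649


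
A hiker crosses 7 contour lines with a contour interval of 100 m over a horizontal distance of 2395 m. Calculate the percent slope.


elevation change = 7 * 100 = 700 m
slope = 700 / 2395 * 100 = 29.2%

29.2%


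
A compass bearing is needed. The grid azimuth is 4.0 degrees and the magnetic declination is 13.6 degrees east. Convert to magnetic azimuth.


magnetic azimuth = grid azimuth - declination (east +ve)
mag_az = 4.0 - 13.6 = 350.4 degrees

350.4 degrees


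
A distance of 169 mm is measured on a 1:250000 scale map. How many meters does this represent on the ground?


ground = 169 mm * 250000 / 1000 = 42250.0 m

42250.0 m


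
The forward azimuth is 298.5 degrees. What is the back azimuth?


back azimuth = (298.5 + 180) mod 360 = 118.5 degrees

118.5 degrees


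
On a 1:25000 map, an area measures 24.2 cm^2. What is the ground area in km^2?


ground_area = 24.2 * (25000/100)^2 = 1512500.0 m^2 = 1.5125 km^2 ≈ 1.513 km^2

1.513 km^2


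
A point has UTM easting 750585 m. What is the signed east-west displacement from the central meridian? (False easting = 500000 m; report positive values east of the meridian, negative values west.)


displacement = 750585 - 500000 = 250585 m

250585 m


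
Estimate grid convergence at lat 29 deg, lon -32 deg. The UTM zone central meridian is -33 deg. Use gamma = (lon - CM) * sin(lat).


gamma = (-32 - -33) * sin(29) = 1 * 0.48481 = 0.485 degrees

0.485 degrees


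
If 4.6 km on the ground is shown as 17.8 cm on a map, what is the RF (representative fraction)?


ground = 4.6 km = 460000 cm; RF denominator = ground / map = 460000 / 17.8 ≈ 25843; RF = 1:25843

1:25843


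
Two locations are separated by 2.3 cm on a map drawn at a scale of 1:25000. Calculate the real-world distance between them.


ground = 2.3 cm * 25000 / 100 = 575.0 m

575.0 m


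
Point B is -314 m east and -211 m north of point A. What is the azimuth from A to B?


az = atan2(-314, -211) = -123.9 deg
adjusted to 0-360: 236.1 degrees

236.1 degrees


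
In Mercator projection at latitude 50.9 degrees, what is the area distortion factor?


area_distortion = 1/cos^2(50.9) = 2.514

2.514


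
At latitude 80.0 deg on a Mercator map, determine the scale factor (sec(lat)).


SF = 1 / cos(80.0) = 1 / 0.173648 = 5.759

5.759


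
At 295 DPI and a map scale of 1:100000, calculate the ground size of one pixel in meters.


pixel_cm = 2.54 / 295 ≈ 0.00861 cm
ground = pixel_cm * 100000 / 100 = 2.54 * 100000 / (295 * 100) = 254000 / 29500 ≈ 8.61 m

8.61 m


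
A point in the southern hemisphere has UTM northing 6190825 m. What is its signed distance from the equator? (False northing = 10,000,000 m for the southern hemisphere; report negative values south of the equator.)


For southern: actual = 6190825 - 10000000 = -3809175 m

-3809175 m


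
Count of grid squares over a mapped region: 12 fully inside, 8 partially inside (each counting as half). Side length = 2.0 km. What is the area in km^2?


effective squares = 12 + 8 * 0.5 = 16.0
area = 16.0 * 4.0 = 64.0 km^2

64.0 km^2
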